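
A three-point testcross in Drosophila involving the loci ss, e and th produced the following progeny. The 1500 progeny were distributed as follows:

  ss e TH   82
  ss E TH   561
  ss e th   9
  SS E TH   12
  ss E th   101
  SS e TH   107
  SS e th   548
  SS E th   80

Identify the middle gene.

ss

The two most frequent reciprocal classes, SS e th and ss E TH, are the parental types, so the F1 was SS e th / ss E TH.
The two rarest classes, ss e th and SS E TH, are the double crossovers. Comparing them with the parentals, only the ss allele has switched, so ss is the middle locus and the order is e – ss – th.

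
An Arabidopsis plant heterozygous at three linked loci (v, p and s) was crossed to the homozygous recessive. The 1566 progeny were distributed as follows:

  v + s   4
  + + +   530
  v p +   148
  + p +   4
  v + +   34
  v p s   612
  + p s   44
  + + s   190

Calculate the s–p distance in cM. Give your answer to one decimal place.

The two most frequent reciprocal classes, v p s and + + +, are the parental types, so the F1 was v p s / + + +.
The two rarest classes, v + s and + p +, are the double crossovers. Comparing them with the parentals, only the p allele has switched, so p is the middle locus and the order is v – p – s.
Crossovers in the p–s interval produce the single-crossover classes v p + and + + s (148 + 190 = 338) plus the double crossovers (8).
RF(p–s) = (338 + 8) / 1566 = 346/1566 = 0.2209 → 22.1 cM.

22.1 cM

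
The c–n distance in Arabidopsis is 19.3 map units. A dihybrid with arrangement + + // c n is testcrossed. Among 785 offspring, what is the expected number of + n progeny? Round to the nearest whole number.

76

A map distance of 19.3 map units corresponds to a recombination frequency of 0.193.
The F1 is + + / c n, so + n is a recombinant gamete class with expected frequency r/2 = 0.193/2 = 0.0965.
Expected number = 0.0965 × 785 = 75.75 ≈ 76.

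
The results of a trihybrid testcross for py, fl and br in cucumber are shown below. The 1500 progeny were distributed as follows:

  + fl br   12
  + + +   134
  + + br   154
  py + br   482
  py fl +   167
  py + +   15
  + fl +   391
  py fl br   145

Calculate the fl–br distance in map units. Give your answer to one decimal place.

20.4 map units

The two most frequent reciprocal classes, + fl + and py + br, are the parental types, so the F1 was + fl + / py + br.
The two rarest classes, + fl br and py + +, are the double crossovers. Comparing them with the parentals, only the br allele has switched, so br is the middle locus and the order is fl – br – py.
Crossovers in the fl–br interval produce the single-crossover classes + + + and py fl br (134 + 145 = 279) plus the double crossovers (27).
RF(fl–br) = (279 + 27) / 1500 = 306/1500 = 0.2040 → 20.4 map units.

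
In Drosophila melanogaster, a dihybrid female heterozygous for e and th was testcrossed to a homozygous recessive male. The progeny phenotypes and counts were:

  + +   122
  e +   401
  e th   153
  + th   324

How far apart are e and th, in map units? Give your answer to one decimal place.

The two most frequent classes, + th (324) and e + (401), are the parental types, so the F1 was + th / e +.
The recombinant classes are + + and e th: 122 + 153 = 275.
Recombination frequency = 275/1000 = 0.2750 ≈ 27.5%, i.e. 27.5 map units.

27.5 map units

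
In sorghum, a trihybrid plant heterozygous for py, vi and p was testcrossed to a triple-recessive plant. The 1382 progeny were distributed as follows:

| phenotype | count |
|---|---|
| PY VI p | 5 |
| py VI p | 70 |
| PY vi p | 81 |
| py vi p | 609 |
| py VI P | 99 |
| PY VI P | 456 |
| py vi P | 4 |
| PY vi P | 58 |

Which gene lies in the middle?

p

The two most frequent reciprocal classes, PY VI P and py vi p, are the parental types, so the F1 was PY VI P / py vi p.
The two rarest classes, PY VI p and py vi P, are the double crossovers. Comparing them with the parentals, only the p allele has switched, so p is the middle locus and the order is vi – p – py.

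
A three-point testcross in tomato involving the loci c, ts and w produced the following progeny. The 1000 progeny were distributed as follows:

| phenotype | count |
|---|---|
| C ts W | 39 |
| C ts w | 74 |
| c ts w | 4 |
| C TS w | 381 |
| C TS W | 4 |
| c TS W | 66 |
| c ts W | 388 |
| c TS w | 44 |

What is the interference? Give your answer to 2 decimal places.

The two most frequent reciprocal classes, C TS w and c ts W, are the parental types, so the F1 was C TS w / c ts W.
The two rarest classes, C TS W and c ts w, are the double crossovers. Comparing them with the parentals, only the w allele has switched, so w is the middle locus and the order is ts – w – c.
ts–w: (140 + 8)/1000 = 0.1480; w–c: (83 + 8)/1000 = 0.0910.
Expected DCO frequency = 0.1480 × 0.0910 ≈ 0.01347; observed = 8/1000 ≈ 0.00800.
Coefficient of coincidence = 0.00800/0.01347 ≈ 0.59; interference = 1 − 0.59 = 0.41.

0.41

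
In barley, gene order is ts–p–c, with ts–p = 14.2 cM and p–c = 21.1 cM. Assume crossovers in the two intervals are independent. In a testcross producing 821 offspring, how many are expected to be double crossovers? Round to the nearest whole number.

25

Map distances give recombination frequencies of 0.142 and 0.211 for the two intervals.
With no interference, expected double-crossover frequency = 0.142 × 0.211 = 0.02996.
Expected number = 0.02996 × 821 = 24.60 ≈ 25.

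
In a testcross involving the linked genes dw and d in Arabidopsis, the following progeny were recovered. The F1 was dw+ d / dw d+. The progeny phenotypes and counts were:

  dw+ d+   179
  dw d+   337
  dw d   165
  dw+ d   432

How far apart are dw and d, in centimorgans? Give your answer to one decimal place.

30.9 centimorgans

The recombinant classes are dw+ d+ and dw d: 179 + 165 = 344.
Recombination frequency = 344/1113 = 0.3091 ≈ 30.9%, i.e. 30.9 centimorgans.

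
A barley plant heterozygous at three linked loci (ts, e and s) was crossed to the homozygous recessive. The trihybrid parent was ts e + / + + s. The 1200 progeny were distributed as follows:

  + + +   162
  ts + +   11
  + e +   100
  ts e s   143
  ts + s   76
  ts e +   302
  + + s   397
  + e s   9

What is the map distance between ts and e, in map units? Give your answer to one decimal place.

The two rarest classes, ts + + and + e s, are the double crossovers. Comparing them with the parentals, only the e allele has switched, so e is the middle locus and the order is ts – e – s.
Crossovers in the ts–e interval produce the single-crossover classes + e + and ts + s (100 + 76 = 176) plus the double crossovers (20).
RF(ts–e) = (176 + 20) / 1200 = 196/1200 = 0.1633 → 16.3 map units.

16.3 map units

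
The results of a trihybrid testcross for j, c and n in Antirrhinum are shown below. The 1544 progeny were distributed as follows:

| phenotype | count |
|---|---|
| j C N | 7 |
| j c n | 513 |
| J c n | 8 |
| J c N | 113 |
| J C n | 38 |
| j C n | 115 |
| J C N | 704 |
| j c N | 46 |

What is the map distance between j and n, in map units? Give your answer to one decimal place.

The two most frequent reciprocal classes, J C N and j c n, are the parental types, so the F1 was J C N / j c n.
The two rarest classes, j C N and J c n, are the double crossovers. Comparing them with the parentals, only the j allele has switched, so j is the middle locus and the order is n – j – c.
Crossovers in the n–j interval produce the single-crossover classes J C n and j c N (38 + 46 = 84) plus the double crossovers (15).
RF(n–j) = (84 + 15) / 1544 = 99/1544 = 0.0641 → 6.4 map units.

6.4 map units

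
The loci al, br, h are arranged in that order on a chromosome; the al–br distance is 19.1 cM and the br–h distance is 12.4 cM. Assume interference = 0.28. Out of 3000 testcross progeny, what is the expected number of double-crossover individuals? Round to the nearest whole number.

Map distances give recombination frequencies of 0.191 and 0.124 for the two intervals.
With interference 0.28 (so coincidence = 0.72), expected double-crossover frequency = 0.191 × 0.124 × 0.72 = 0.01705.
Expected number = 0.01705 × 3000 = 51.16 ≈ 51.

51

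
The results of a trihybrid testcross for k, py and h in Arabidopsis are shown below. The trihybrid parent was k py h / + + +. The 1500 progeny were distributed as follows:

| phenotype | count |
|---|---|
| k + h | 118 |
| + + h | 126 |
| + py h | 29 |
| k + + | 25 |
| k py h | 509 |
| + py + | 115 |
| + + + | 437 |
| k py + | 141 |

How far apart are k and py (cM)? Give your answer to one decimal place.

19.1 cM

The two rarest classes, + py h and k + +, are the double crossovers. Comparing them with the parentals, only the k allele has switched, so k is the middle locus and the order is h – k – py.
Crossovers in the k–py interval produce the single-crossover classes k + h and + py + (118 + 115 = 233) plus the double crossovers (54).
RF(k–py) = (233 + 54) / 1500 = 287/1500 = 0.1913 → 19.1 cM.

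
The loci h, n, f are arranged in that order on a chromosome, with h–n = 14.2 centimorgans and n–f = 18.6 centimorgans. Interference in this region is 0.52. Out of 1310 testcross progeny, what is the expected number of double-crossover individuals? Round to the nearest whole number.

Map distances give recombination frequencies of 0.142 and 0.186 for the two intervals.
With interference 0.52 (so coincidence = 0.48), expected double-crossover frequency = 0.142 × 0.186 × 0.48 = 0.01268.
Expected number = 0.01268 × 1310 = 16.61 ≈ 17.

17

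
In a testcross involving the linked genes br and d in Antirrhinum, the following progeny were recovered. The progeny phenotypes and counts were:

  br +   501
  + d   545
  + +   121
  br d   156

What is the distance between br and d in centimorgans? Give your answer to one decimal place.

The two most frequent classes, + d (545) and br + (501), are the parental types, so the F1 was + d / br +.
The recombinant classes are + + and br d: 121 + 156 = 277.
Recombination frequency = 277/1323 = 0.2094 ≈ 20.9%, i.e. 20.9 centimorgans.

20.9 centimorgans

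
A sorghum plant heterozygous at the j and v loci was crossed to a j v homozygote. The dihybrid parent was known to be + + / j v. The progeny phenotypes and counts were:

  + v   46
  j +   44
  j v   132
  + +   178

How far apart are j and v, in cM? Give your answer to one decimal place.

22.5 cM

The recombinant classes are + v and j +: 46 + 44 = 90.
Recombination frequency = 90/400 = 0.2250 ≈ 22.5%, i.e. 22.5 cM.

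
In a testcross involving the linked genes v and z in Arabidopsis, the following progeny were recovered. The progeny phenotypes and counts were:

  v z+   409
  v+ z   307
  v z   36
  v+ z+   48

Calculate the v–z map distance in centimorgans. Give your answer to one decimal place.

10.5 centimorgans

The two most frequent classes, v+ z (307) and v z+ (409), are the parental types, so the F1 was v+ z / v z+.
The recombinant classes are v+ z+ and v z: 48 + 36 = 84.
Recombination frequency = 84/800 = 0.1050 ≈ 10.5%, i.e. 10.5 centimorgans.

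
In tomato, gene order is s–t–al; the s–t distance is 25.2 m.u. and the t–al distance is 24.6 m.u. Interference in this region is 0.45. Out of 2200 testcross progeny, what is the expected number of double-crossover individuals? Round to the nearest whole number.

Map distances give recombination frequencies of 0.252 and 0.246 for the two intervals.
With interference 0.45 (so coincidence = 0.55), expected double-crossover frequency = 0.252 × 0.246 × 0.55 = 0.03410.
Expected number = 0.03410 × 2200 = 75.01 ≈ 75.

75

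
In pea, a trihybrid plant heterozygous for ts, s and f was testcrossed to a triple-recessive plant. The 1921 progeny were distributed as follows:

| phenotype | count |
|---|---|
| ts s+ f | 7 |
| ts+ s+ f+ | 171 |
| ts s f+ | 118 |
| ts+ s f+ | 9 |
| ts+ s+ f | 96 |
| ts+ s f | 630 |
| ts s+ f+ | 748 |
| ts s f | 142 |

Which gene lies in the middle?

f

The two most frequent reciprocal classes, ts s+ f+ and ts+ s f, are the parental types, so the F1 was ts s+ f+ / ts+ s f.
The two rarest classes, ts s+ f and ts+ s f+, are the double crossovers. Comparing them with the parentals, only the f allele has switched, so f is the middle locus and the order is ts – f – s.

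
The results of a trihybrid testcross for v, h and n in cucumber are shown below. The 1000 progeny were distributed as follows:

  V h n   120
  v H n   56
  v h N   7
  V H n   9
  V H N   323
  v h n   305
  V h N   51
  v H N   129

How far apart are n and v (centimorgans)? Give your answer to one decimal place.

The two most frequent reciprocal classes, v h n and V H N, are the parental types, so the F1 was v h n / V H N.
The two rarest classes, v h N and V H n, are the double crossovers. Comparing them with the parentals, only the n allele has switched, so n is the middle locus and the order is v – n – h.
Crossovers in the v–n interval produce the single-crossover classes V h n and v H N (120 + 129 = 249) plus the double crossovers (16).
RF(v–n) = (249 + 16) / 1000 = 265/1000 = 0.2650 → 26.5 centimorgans.

26.5 centimorgans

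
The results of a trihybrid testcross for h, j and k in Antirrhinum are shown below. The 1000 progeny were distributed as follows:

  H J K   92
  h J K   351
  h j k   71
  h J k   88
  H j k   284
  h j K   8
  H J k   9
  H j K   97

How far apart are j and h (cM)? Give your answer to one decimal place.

18.0 cM

The two most frequent reciprocal classes, h J K and H j k, are the parental types, so the F1 was h J K / H j k.
The two rarest classes, h j K and H J k, are the double crossovers. Comparing them with the parentals, only the j allele has switched, so j is the middle locus and the order is k – j – h.
Crossovers in the j–h interval produce the single-crossover classes H J K and h j k (92 + 71 = 163) plus the double crossovers (17).
RF(j–h) = (163 + 17) / 1000 = 180/1000 = 0.1800 → 18.0 cM.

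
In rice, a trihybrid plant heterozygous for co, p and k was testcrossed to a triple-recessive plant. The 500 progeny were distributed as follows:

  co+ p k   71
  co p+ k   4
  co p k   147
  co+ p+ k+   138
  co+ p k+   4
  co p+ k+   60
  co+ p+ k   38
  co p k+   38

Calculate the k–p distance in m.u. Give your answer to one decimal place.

The two most frequent reciprocal classes, co p k and co+ p+ k+, are the parental types, so the F1 was co p k / co+ p+ k+.
The two rarest classes, co p+ k and co+ p k+, are the double crossovers. Comparing them with the parentals, only the p allele has switched, so p is the middle locus and the order is co – p – k.
Crossovers in the p–k interval produce the single-crossover classes co p k+ and co+ p+ k (38 + 38 = 76) plus the double crossovers (8).
RF(p–k) = (76 + 8) / 500 = 84/500 = 0.1680 → 16.8 m.u.

16.8 m.u.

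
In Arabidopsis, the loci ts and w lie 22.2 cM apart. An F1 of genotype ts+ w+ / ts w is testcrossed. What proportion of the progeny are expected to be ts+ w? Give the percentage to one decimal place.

A map distance of 22.2 cM corresponds to a recombination frequency of 0.222.
The F1 is ts+ w+ / ts w, so ts+ w is a recombinant gamete class with expected frequency r/2 = 0.222/2 = 0.1110.
That is 0.1110 = 11.1% of the progeny.

11.1%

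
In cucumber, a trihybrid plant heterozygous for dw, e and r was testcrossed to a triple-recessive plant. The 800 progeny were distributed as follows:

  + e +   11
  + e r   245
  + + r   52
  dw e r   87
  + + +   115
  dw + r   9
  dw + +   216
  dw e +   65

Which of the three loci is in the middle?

The two most frequent reciprocal classes, dw + + and + e r, are the parental types, so the F1 was dw + + / + e r.
The two rarest classes, dw + r and + e +, are the double crossovers. Comparing them with the parentals, only the r allele has switched, so r is the middle locus and the order is dw – r – e.

r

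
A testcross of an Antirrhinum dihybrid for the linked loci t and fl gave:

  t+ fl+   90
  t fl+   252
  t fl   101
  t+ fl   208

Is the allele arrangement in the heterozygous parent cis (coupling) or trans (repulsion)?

trans

The two most frequent classes are t+ fl (208) and t fl+ (252); these are the parental (non-recombinant) types.
So the F1 carried t+ fl on one chromosome and t fl+ on the other — the recessive alleles are on opposite chromosomes (trans / repulsion).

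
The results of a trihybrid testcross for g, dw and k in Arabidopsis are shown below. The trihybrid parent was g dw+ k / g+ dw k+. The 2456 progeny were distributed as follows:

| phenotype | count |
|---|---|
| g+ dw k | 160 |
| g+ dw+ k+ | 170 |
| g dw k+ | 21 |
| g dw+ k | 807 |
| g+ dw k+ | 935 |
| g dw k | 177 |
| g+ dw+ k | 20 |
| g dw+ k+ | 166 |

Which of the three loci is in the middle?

The two rarest classes, g+ dw+ k and g dw k+, are the double crossovers. Comparing them with the parentals, only the g allele has switched, so g is the middle locus and the order is k – g – dw.

g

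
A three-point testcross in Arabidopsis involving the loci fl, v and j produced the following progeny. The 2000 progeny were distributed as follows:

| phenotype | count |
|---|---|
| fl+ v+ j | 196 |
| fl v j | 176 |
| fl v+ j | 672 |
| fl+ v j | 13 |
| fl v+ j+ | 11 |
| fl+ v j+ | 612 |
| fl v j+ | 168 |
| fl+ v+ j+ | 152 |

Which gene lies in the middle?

The two most frequent reciprocal classes, fl+ v j+ and fl v+ j, are the parental types, so the F1 was fl+ v j+ / fl v+ j.
The two rarest classes, fl+ v j and fl v+ j+, are the double crossovers. Comparing them with the parentals, only the j allele has switched, so j is the middle locus and the order is v – j – fl.

j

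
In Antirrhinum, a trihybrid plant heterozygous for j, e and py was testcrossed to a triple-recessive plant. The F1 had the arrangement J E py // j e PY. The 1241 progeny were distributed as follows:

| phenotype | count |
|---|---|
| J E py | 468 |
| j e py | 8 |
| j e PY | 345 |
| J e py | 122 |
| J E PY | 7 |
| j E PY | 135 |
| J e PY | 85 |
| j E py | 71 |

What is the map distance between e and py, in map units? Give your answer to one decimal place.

The two rarest classes, J E PY and j e py, are the double crossovers. Comparing them with the parentals, only the py allele has switched, so py is the middle locus and the order is j – py – e.
Crossovers in the py–e interval produce the single-crossover classes J e py and j E PY (122 + 135 = 257) plus the double crossovers (15).
RF(py–e) = (257 + 15) / 1241 = 272/1241 = 0.2192 → 21.9 map units.

21.9 map units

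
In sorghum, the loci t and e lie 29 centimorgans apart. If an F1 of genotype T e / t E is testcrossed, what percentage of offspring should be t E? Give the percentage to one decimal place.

A map distance of 29 centimorgans corresponds to a recombination frequency of 0.290.
The F1 is T e / t E, so t E is a parental gamete class with expected frequency (1 − r)/2 = 0.710/2 = 0.3550.
That is 0.3550 = 35.5% of the progeny.

35.5%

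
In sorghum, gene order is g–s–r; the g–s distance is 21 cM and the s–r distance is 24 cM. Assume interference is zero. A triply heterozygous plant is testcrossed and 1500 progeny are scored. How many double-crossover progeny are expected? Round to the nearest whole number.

76

Map distances give recombination frequencies of 0.210 and 0.240 for the two intervals.
With no interference, expected double-crossover frequency = 0.210 × 0.240 = 0.05040.
Expected number = 0.05040 × 1500 = 75.60 ≈ 76.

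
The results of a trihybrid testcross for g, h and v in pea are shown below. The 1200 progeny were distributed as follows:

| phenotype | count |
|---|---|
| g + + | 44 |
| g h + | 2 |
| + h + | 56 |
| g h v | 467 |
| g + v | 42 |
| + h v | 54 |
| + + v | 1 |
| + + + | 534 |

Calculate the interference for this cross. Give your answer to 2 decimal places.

The two most frequent reciprocal classes, g h v and + + +, are the parental types, so the F1 was g h v / + + +.
The two rarest classes, g h + and + + v, are the double crossovers. Comparing them with the parentals, only the v allele has switched, so v is the middle locus and the order is h – v – g.
h–v: (98 + 3)/1200 = 0.0842; v–g: (98 + 3)/1200 = 0.0842.
Expected DCO frequency = 0.0842 × 0.0842 ≈ 0.00709; observed = 3/1200 ≈ 0.00250.
Coefficient of coincidence = 0.00250/0.00709 ≈ 0.35; interference = 1 − 0.35 = 0.65.

0.65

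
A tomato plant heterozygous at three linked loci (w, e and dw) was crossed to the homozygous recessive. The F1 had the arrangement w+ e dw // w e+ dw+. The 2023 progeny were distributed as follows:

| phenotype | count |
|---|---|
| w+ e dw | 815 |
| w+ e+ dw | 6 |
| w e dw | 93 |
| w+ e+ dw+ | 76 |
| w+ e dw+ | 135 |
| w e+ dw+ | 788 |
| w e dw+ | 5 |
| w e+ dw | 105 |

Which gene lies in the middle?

The two rarest classes, w+ e+ dw and w e dw+, are the double crossovers. Comparing them with the parentals, only the e allele has switched, so e is the middle locus and the order is dw – e – w.

e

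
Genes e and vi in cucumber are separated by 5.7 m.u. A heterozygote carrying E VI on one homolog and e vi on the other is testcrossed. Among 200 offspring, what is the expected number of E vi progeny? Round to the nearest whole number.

6

A map distance of 5.7 m.u. corresponds to a recombination frequency of 0.057.
The F1 is E VI / e vi, so E vi is a recombinant gamete class with expected frequency r/2 = 0.057/2 = 0.0285.
Expected number = 0.0285 × 200 = 5.70 ≈ 6.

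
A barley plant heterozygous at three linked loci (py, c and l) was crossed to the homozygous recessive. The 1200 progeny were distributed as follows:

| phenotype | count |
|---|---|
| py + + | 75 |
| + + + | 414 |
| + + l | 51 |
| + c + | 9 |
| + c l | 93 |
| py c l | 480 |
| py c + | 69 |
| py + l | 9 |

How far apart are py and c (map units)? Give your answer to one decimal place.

The two most frequent reciprocal classes, + + + and py c l, are the parental types, so the F1 was + + + / py c l.
The two rarest classes, + c + and py + l, are the double crossovers. Comparing them with the parentals, only the c allele has switched, so c is the middle locus and the order is l – c – py.
Crossovers in the c–py interval produce the single-crossover classes py + + and + c l (75 + 93 = 168) plus the double crossovers (18).
RF(c–py) = (168 + 18) / 1200 = 186/1200 = 0.1550 → 15.5 map units.

15.5 map units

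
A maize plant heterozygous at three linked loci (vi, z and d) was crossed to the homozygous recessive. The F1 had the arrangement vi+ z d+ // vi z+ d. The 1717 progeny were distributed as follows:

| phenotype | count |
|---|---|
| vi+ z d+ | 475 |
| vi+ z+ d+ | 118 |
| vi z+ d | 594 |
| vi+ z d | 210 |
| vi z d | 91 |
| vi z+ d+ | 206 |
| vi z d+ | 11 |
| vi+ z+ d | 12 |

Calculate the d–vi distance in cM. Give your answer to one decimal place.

25.6 cM

The two rarest classes, vi z d+ and vi+ z+ d, are the double crossovers. Comparing them with the parentals, only the vi allele has switched, so vi is the middle locus and the order is z – vi – d.
Crossovers in the vi–d interval produce the single-crossover classes vi+ z d and vi z+ d+ (210 + 206 = 416) plus the double crossovers (23).
RF(vi–d) = (416 + 23) / 1717 = 439/1717 = 0.2557 → 25.6 cM.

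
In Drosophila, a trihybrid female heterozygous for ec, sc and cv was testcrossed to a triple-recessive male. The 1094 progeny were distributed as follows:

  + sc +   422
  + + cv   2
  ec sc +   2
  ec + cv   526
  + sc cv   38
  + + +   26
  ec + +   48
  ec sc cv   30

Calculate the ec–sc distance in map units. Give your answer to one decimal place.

5.5 map units

The two most frequent reciprocal classes, + sc + and ec + cv, are the parental types, so the F1 was + sc + / ec + cv.
The two rarest classes, ec sc + and + + cv, are the double crossovers. Comparing them with the parentals, only the ec allele has switched, so ec is the middle locus and the order is sc – ec – cv.
Crossovers in the sc–ec interval produce the single-crossover classes + + + and ec sc cv (26 + 30 = 56) plus the double crossovers (4).
RF(sc–ec) = (56 + 4) / 1094 = 60/1094 = 0.0548 → 5.5 map units.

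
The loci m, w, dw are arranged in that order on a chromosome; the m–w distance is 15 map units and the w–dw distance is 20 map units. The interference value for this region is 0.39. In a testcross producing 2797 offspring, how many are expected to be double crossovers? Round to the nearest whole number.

Map distances give recombination frequencies of 0.150 and 0.200 for the two intervals.
With interference 0.39 (so coincidence = 0.61), expected double-crossover frequency = 0.150 × 0.200 × 0.61 = 0.01830.
Expected number = 0.01830 × 2797 = 51.19 ≈ 51.

51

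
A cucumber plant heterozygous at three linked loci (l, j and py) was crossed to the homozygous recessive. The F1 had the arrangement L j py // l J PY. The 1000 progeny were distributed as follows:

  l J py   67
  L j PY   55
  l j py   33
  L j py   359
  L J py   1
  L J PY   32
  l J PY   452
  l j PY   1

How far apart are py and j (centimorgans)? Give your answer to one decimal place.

The two rarest classes, L J py and l j PY, are the double crossovers. Comparing them with the parentals, only the j allele has switched, so j is the middle locus and the order is l – j – py.
Crossovers in the j–py interval produce the single-crossover classes L j PY and l J py (55 + 67 = 122) plus the double crossovers (2).
RF(j–py) = (122 + 2) / 1000 = 124/1000 = 0.1240 → 12.4 centimorgans.

12.4 centimorgans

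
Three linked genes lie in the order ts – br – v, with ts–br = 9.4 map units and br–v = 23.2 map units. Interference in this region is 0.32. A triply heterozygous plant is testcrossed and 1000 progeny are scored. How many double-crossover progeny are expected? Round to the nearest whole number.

15

Map distances give recombination frequencies of 0.094 and 0.232 for the two intervals.
With interference 0.32 (so coincidence = 0.68), expected double-crossover frequency = 0.094 × 0.232 × 0.68 = 0.01483.
Expected number = 0.01483 × 1000 = 14.83 ≈ 15.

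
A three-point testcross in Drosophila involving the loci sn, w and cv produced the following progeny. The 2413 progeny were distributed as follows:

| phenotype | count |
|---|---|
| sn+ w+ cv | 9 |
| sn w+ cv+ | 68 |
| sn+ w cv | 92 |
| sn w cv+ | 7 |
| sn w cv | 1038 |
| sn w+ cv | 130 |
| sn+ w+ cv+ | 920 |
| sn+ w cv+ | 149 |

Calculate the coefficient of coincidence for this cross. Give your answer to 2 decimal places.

The two most frequent reciprocal classes, sn w cv and sn+ w+ cv+, are the parental types, so the F1 was sn w cv / sn+ w+ cv+.
The two rarest classes, sn w cv+ and sn+ w+ cv, are the double crossovers. Comparing them with the parentals, only the cv allele has switched, so cv is the middle locus and the order is sn – cv – w.
sn–cv: (160 + 16)/2413 = 0.0729; cv–w: (279 + 16)/2413 = 0.1223.
Expected DCO frequency = 0.0729 × 0.1223 ≈ 0.00892; observed = 16/2413 ≈ 0.00663.
Coefficient of coincidence = 0.00663/0.00892 ≈ 0.74.

0.74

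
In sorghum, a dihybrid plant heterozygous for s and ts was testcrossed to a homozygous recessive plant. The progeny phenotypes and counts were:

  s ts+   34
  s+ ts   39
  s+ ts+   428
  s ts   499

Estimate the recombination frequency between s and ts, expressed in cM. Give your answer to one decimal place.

7.3 cM

The two most frequent classes, s+ ts+ (428) and s ts (499), are the parental types, so the F1 was s+ ts+ / s ts.
The recombinant classes are s+ ts and s ts+: 39 + 34 = 73.
Recombination frequency = 73/1000 = 0.0730 ≈ 7.3%, i.e. 7.3 cM.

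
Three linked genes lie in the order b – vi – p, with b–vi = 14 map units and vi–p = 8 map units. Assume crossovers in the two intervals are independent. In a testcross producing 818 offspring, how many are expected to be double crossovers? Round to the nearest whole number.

9

Map distances give recombination frequencies of 0.140 and 0.080 for the two intervals.
With no interference, expected double-crossover frequency = 0.140 × 0.080 = 0.01120.
Expected number = 0.01120 × 818 = 9.16 ≈ 9.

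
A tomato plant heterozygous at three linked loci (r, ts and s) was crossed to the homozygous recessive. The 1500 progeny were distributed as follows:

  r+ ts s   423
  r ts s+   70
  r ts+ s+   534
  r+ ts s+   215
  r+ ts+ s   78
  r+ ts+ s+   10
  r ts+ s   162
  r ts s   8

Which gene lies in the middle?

The two most frequent reciprocal classes, r ts+ s+ and r+ ts s, are the parental types, so the F1 was r ts+ s+ / r+ ts s.
The two rarest classes, r+ ts+ s+ and r ts s, are the double crossovers. Comparing them with the parentals, only the r allele has switched, so r is the middle locus and the order is s – r – ts.

r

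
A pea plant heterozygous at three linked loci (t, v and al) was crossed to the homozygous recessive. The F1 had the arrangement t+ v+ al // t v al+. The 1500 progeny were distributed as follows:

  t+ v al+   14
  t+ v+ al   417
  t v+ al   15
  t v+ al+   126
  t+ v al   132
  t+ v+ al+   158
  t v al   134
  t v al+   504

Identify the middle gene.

t

The two rarest classes, t v+ al and t+ v al+, are the double crossovers. Comparing them with the parentals, only the t allele has switched, so t is the middle locus and the order is al – t – v.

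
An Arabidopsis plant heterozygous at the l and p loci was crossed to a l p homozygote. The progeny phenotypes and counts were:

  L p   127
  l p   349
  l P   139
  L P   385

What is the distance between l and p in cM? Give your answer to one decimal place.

26.6 cM

The two most frequent classes, L P (385) and l p (349), are the parental types, so the F1 was L P / l p.
The recombinant classes are L p and l P: 127 + 139 = 266.
Recombination frequency = 266/1000 = 0.2660 ≈ 26.6%, i.e. 26.6 cM.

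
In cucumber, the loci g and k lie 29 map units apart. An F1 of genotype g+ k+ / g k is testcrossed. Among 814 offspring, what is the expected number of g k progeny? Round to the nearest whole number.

A map distance of 29 map units corresponds to a recombination frequency of 0.290.
The F1 is g+ k+ / g k, so g k is a parental gamete class with expected frequency (1 − r)/2 = 0.710/2 = 0.3550.
Expected number = 0.3550 × 814 = 288.97 ≈ 289.

289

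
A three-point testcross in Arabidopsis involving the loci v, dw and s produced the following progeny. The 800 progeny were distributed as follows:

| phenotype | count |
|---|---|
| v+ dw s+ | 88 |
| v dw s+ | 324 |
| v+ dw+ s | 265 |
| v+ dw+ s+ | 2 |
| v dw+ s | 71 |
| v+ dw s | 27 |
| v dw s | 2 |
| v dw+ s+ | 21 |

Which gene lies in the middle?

s

The two most frequent reciprocal classes, v+ dw+ s and v dw s+, are the parental types, so the F1 was v+ dw+ s / v dw s+.
The two rarest classes, v+ dw+ s+ and v dw s, are the double crossovers. Comparing them with the parentals, only the s allele has switched, so s is the middle locus and the order is v – s – dw.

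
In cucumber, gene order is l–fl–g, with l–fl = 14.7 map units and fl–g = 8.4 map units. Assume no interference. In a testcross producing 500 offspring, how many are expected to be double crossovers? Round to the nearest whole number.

6

Map distances give recombination frequencies of 0.147 and 0.084 for the two intervals.
With no interference, expected double-crossover frequency = 0.147 × 0.084 = 0.01235.
Expected number = 0.01235 × 500 = 6.17 ≈ 6.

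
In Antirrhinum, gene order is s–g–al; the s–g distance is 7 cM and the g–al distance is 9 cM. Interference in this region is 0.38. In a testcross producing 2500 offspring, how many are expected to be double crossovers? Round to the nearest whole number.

Map distances give recombination frequencies of 0.070 and 0.090 for the two intervals.
With interference 0.38 (so coincidence = 0.62), expected double-crossover frequency = 0.070 × 0.090 × 0.62 = 0.00391.
Expected number = 0.00391 × 2500 = 9.77 ≈ 10.

10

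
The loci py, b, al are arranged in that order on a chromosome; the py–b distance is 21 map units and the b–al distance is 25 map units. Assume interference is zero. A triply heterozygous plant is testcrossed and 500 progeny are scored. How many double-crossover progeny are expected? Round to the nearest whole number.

26

Map distances give recombination frequencies of 0.210 and 0.250 for the two intervals.
With no interference, expected double-crossover frequency = 0.210 × 0.250 = 0.05250.
Expected number = 0.05250 × 500 = 26.25 ≈ 26.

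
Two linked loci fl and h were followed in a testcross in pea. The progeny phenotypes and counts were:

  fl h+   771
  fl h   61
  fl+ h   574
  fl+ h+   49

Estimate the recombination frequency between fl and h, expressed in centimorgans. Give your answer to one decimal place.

7.6 centimorgans

The two most frequent classes, fl+ h (574) and fl h+ (771), are the parental types, so the F1 was fl+ h / fl h+.
The recombinant classes are fl+ h+ and fl h: 49 + 61 = 110.
Recombination frequency = 110/1455 = 0.0756 ≈ 7.6%, i.e. 7.6 centimorgans.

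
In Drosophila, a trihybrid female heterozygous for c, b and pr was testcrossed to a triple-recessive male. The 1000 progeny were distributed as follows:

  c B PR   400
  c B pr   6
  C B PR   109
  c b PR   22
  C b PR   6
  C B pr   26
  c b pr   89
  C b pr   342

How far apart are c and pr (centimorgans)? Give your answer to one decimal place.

The two most frequent reciprocal classes, c B PR and C b pr, are the parental types, so the F1 was c B PR / C b pr.
The two rarest classes, c B pr and C b PR, are the double crossovers. Comparing them with the parentals, only the pr allele has switched, so pr is the middle locus and the order is c – pr – b.
Crossovers in the c–pr interval produce the single-crossover classes C B PR and c b pr (109 + 89 = 198) plus the double crossovers (12).
RF(c–pr) = (198 + 12) / 1000 = 210/1000 = 0.2100 → 21.0 centimorgans.

21.0 centimorgans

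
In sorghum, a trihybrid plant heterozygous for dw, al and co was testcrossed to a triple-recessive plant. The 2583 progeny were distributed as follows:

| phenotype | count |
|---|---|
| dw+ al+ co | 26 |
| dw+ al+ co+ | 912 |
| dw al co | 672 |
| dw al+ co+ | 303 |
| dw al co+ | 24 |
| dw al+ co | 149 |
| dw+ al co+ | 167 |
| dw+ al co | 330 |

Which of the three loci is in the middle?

co

The two most frequent reciprocal classes, dw al co and dw+ al+ co+, are the parental types, so the F1 was dw al co / dw+ al+ co+.
The two rarest classes, dw al co+ and dw+ al+ co, are the double crossovers. Comparing them with the parentals, only the co allele has switched, so co is the middle locus and the order is al – co – dw.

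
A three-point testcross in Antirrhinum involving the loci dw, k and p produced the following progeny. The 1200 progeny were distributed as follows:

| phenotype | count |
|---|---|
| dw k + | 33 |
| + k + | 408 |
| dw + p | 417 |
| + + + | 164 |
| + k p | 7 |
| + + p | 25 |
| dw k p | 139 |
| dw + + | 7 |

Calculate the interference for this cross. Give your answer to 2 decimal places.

0.26

The two most frequent reciprocal classes, + k + and dw + p, are the parental types, so the F1 was + k + / dw + p.
The two rarest classes, + k p and dw + +, are the double crossovers. Comparing them with the parentals, only the p allele has switched, so p is the middle locus and the order is k – p – dw.
k–p: (303 + 14)/1200 = 0.2642; p–dw: (58 + 14)/1200 = 0.0600.
Expected DCO frequency = 0.2642 × 0.0600 ≈ 0.01585; observed = 14/1200 ≈ 0.01167.
Coefficient of coincidence = 0.01167/0.01585 ≈ 0.74; interference = 1 − 0.74 = 0.26.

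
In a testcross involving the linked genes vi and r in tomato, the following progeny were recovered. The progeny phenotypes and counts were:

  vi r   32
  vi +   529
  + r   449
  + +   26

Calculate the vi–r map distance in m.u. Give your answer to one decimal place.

5.6 m.u.

The two most frequent classes, + r (449) and vi + (529), are the parental types, so the F1 was + r / vi +.
The recombinant classes are + + and vi r: 26 + 32 = 58.
Recombination frequency = 58/1036 = 0.0560 ≈ 5.6%, i.e. 5.6 m.u.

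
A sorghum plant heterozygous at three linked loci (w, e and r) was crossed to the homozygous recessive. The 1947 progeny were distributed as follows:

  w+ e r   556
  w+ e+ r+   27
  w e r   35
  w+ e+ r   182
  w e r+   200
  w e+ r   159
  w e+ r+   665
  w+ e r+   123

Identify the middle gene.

The two most frequent reciprocal classes, w e+ r+ and w+ e r, are the parental types, so the F1 was w e+ r+ / w+ e r.
The two rarest classes, w+ e+ r+ and w e r, are the double crossovers. Comparing them with the parentals, only the w allele has switched, so w is the middle locus and the order is e – w – r.

w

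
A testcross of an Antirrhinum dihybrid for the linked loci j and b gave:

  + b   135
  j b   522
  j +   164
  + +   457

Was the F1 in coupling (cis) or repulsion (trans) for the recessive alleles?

cis

The two most frequent classes are + + (457) and j b (522); these are the parental (non-recombinant) types.
So the F1 carried + + on one chromosome and j b on the other — the recessive alleles are on the same chromosome (cis / coupling).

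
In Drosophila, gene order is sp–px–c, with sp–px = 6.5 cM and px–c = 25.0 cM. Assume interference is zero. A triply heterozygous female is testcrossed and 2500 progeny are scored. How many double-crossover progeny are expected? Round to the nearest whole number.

41

Map distances give recombination frequencies of 0.065 and 0.250 for the two intervals.
With no interference, expected double-crossover frequency = 0.065 × 0.250 = 0.01625.
Expected number = 0.01625 × 2500 = 40.62 ≈ 41.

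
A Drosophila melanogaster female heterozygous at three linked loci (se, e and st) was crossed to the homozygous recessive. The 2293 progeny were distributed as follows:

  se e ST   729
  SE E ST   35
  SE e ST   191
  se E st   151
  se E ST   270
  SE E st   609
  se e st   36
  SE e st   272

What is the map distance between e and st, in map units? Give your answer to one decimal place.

The two most frequent reciprocal classes, se e ST and SE E st, are the parental types, so the F1 was se e ST / SE E st.
The two rarest classes, se e st and SE E ST, are the double crossovers. Comparing them with the parentals, only the st allele has switched, so st is the middle locus and the order is se – st – e.
Crossovers in the st–e interval produce the single-crossover classes se E ST and SE e st (270 + 272 = 542) plus the double crossovers (71).
RF(st–e) = (542 + 71) / 2293 = 613/2293 = 0.2673 → 26.7 map units.

26.7 map units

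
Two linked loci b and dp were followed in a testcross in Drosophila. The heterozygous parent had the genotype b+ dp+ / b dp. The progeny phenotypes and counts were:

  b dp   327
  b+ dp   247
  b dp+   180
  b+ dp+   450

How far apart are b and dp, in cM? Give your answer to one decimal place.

The recombinant classes are b+ dp and b dp+: 247 + 180 = 427.
Recombination frequency = 427/1204 = 0.3547 ≈ 35.5%, i.e. 35.5 cM.

35.5 cM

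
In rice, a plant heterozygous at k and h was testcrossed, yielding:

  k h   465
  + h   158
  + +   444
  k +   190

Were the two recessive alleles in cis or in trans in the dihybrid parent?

cis

The two most frequent classes are + + (444) and k h (465); these are the parental (non-recombinant) types.
So the F1 carried + + on one chromosome and k h on the other — the recessive alleles are on the same chromosome (cis / coupling).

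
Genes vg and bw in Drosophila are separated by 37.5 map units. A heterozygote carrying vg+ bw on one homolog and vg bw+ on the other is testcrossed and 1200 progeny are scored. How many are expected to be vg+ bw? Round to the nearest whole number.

375

A map distance of 37.5 map units corresponds to a recombination frequency of 0.375.
The F1 is vg+ bw / vg bw+, so vg+ bw is a parental gamete class with expected frequency (1 − r)/2 = 0.625/2 = 0.3125.
Expected number = 0.3125 × 1200 = 375.00 ≈ 375.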